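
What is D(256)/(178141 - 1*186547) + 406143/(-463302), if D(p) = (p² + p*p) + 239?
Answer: -1784741305/108181017 ≈ -16.498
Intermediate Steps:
D(p) = 239 + 2*p² (D(p) = (p² + p²) + 239 = 2*p² + 239 = 239 + 2*p²)
D(256)/(178141 - 1*186547) + 406143/(-463302) = (239 + 2*256²)/(178141 - 1*186547) + 406143/(-463302) = (239 + 2*65536)/(178141 - 186547) + 406143*(-1/463302) = (239 + 131072)/(-8406) - 45127/51478 = 131311*(-1/8406) - 45127/51478 = -131311/8406 - 45127/51478 = -1784741305/108181017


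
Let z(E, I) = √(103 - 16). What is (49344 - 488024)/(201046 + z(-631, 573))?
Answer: -88194859280/40419494029 + 438680*√87/40419494029 ≈ -2.1819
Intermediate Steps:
z(E, I) = √87
(49344 - 488024)/(201046 + z(-631, 573)) = (49344 - 488024)/(201046 + √87) = -438680/(201046 + √87)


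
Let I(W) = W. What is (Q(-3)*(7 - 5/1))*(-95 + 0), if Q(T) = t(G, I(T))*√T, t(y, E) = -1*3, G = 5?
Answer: 570*I*√3 ≈ 987.27*I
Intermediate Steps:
t(y, E) = -3
Q(T) = -3*√T
(Q(-3)*(7 - 5/1))*(-95 + 0) = ((-3*I*√3)*(7 - 5/1))*(-95 + 0) = ((-3*I*√3)*(7 - 5*1))*(-95) = ((-3*I*√3)*(7 - 5))*(-95) = (-3*I*√3*2)*(-95) = -6*I*√3*(-95) = 570*I*√3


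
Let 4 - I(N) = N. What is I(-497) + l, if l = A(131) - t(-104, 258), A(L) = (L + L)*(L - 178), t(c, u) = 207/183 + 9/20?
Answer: -14413789/1220 ≈ -11815.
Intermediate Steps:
t(c, u) = 1929/1220 (t(c, u) = 207*(1/183) + 9*(1/20) = 69/61 + 9/20 = 1929/1220)
I(N) = 4 - N
A(L) = 2*L*(-178 + L) (A(L) = (2*L)*(-178 + L) = 2*L*(-178 + L))
l = -15025009/1220 (l = 2*131*(-178 + 131) - 1*1929/1220 = 2*131*(-47) - 1929/1220 = -12314 - 1929/1220 = -15025009/1220 ≈ -12316.)
I(-497) + l = (4 - 1*(-497)) - 15025009/1220 = (4 + 497) - 15025009/1220 = 501 - 15025009/1220 = -14413789/1220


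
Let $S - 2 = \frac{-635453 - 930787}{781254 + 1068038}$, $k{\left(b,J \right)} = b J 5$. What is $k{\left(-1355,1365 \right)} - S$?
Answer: $- \frac{4275505846711}{462323} \approx -9.2479 \cdot 10^{6}$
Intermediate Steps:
$k{\left(b,J \right)} = 5 J b$ ($k{\left(b,J \right)} = J b 5 = 5 J b$)
$S = \frac{533086}{462323}$ ($S = 2 + \frac{-635453 - 930787}{781254 + 1068038} = 2 - \frac{1566240}{1849292} = 2 - \frac{391560}{462323} = \frac{533086}{462323} \approx 1.1531$)
$k{\left(-1355,1365 \right)} - S = 5 \cdot 1365 \left(-1355\right) - \frac{533086}{462323} = -9247875 - \frac{533086}{462323} = - \frac{4275505846711}{462323}$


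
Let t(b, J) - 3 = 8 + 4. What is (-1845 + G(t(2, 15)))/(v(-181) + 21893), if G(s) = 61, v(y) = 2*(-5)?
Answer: -1784/21883 ≈ -0.081524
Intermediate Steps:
t(b, J) = 15 (t(b, J) = 3 + (8 + 4) = 3 + 12 = 15)
v(y) = -10
(-1845 + G(t(2, 15)))/(v(-181) + 21893) = (-1845 + 61)/(-10 + 21893) = -1784/21883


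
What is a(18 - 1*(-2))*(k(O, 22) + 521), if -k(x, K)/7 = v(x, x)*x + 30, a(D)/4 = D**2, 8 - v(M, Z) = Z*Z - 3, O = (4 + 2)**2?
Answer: 518609600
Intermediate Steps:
O = 36 (O = 6**2 = 36)
v(M, Z) = 11 - Z**2 (v(M, Z) = 8 - (Z*Z - 3) = 8 - (Z**2 - 3) = 8 - (-3 + Z**2) = 8 + (3 - Z**2) = 11 - Z**2)
a(D) = 4*D**2
k(x, K) = -210 - 7*x*(11 - x**2) (k(x, K) = -7*((11 - x**2)*x + 30) = -7*(x*(11 - x**2) + 30) = -7*(30 + x*(11 - x**2)) = -210 - 7*x*(11 - x**2))
a(18 - 1*(-2))*(k(O, 22) + 521) = (4*(18 - 1*(-2))**2)*((-210 + 7*36*(-11 + 36**2)) + 521) = (4*(18 + 2)**2)*((-210 + 7*36*(-11 + 1296)) + 521) = (4*20**2)*((-210 + 7*36*1285) + 521) = (4*400)*((-210 + 323820) + 521) = 1600*(323610 + 521) = 1600*324131 = 518609600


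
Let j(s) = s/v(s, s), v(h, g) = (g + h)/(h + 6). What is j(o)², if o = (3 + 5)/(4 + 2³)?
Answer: 100/9 ≈ 11.111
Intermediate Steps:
v(h, g) = (g + h)/(6 + h)
o = ⅔ (o = 8/(4 + 8) = 8/12 = 8*(1/12) = ⅔ ≈ 0.66667)
j(s) = 3 + s/2 (j(s) = s/(((s + s)/(6 + s))) = s/(((2*s)/(6 + s))) = s/((2*s/(6 + s))) = s*((6 + s)/(2*s)) = 3 + s/2)
j(o)² = (3 + (½)*(⅔))² = (3 + ⅓)² = (10/3)² = 100/9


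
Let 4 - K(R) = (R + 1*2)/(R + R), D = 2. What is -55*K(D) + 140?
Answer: -25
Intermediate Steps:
K(R) = 4 - (2 + R)/(2*R) (K(R) = 4 - (R + 1*2)/(R + R) = 4 - (R + 2)/(2*R) = 4 - (2 + R)*1/(2*R) = 4 - (2 + R)/(2*R))
-55*K(D) + 140 = -55*(7/2 - 1/2) + 140 = -55*(7/2 - 1*½) + 140 = -55*(7/2 - ½) + 140 = -55*3 + 140 = -165 + 140 = -25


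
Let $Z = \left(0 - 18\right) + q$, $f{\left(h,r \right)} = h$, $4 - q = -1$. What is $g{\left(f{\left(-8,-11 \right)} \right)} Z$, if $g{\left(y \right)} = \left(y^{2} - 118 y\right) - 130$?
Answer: $-11414$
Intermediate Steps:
$q = 5$ ($q = 4 - -1 = 4 + 1 = 5$)
$g{\left(y \right)} = -130 + y^{2} - 118 y$
$Z = -13$ ($Z = \left(0 - 18\right) + 5 = -18 + 5 = -13$)
$g{\left(f{\left(-8,-11 \right)} \right)} Z = \left(-130 + \left(-8\right)^{2} - -944\right) \left(-13\right) = \left(-130 + 64 + 944\right) \left(-13\right) = 878 \left(-13\right) = -11414$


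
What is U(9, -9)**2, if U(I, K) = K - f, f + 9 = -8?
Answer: 64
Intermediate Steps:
f = -17 (f = -9 - 8 = -17)
U(I, K) = 17 + K (U(I, K) = K - 1*(-17) = K + 17 = 17 + K)
U(9, -9)**2 = (17 - 9)**2 = 8**2 = 64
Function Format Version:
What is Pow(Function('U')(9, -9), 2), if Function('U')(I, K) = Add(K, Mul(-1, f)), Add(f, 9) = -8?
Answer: 64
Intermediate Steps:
f = -17 (f = Add(-9, -8) = -17)
Function('U')(I, K) = Add(17, K) (Function('U')(I, K) = Add(K, Mul(-1, -17)) = Add(K, 17) = Add(17, K))
Pow(Function('U')(9, -9), 2) = Pow(Add(17, -9), 2) = Pow(8, 2) = 64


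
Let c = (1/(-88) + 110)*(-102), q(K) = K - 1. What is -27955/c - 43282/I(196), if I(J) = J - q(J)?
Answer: -21364020358/493629 ≈ -43280.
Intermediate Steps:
q(K) = -1 + K
I(J) = 1 (I(J) = J - (-1 + J) = J + (1 - J) = 1)
c = -493629/44 (c = (-1/88 + 110)*(-102) = (9679/88)*(-102) = -493629/44 ≈ -11219.)
-27955/c - 43282/I(196) = -27955/(-493629/44) - 43282/1 = -27955*(-44/493629) - 43282*1 = 1230020/493629 - 43282 = -21364020358/493629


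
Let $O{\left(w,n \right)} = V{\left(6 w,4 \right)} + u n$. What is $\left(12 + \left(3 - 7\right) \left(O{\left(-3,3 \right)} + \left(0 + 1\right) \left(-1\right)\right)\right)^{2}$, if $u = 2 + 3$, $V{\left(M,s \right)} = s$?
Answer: $3600$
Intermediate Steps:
$u = 5$
$O{\left(w,n \right)} = 4 + 5 n$
$\left(12 + \left(3 - 7\right) \left(O{\left(-3,3 \right)} + \left(0 + 1\right) \left(-1\right)\right)\right)^{2} = \left(12 + \left(3 - 7\right) \left(\left(4 + 5 \cdot 3\right) + \left(0 + 1\right) \left(-1\right)\right)\right)^{2} = \left(12 - 4 \left(\left(4 + 15\right) + 1 \left(-1\right)\right)\right)^{2} = \left(12 - 4 \left(19 - 1\right)\right)^{2} = \left(12 - 72\right)^{2} = \left(-60\right)^{2} = 3600$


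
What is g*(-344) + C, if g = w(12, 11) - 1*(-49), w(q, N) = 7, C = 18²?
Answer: -18940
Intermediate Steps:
C = 324
g = 56 (g = 7 - 1*(-49) = 7 + 49 = 56)
g*(-344) + C = 56*(-344) + 324 = -19264 + 324 = -18940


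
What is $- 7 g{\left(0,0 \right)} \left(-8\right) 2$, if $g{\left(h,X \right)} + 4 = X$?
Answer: $-448$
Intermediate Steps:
$g{\left(h,X \right)} = -4 + X$
$- 7 g{\left(0,0 \right)} \left(-8\right) 2 = - 7 \left(-4 + 0\right) \left(-8\right) 2 = \left(-7\right) \left(-4\right) \left(-8\right) 2 = 28 \left(-8\right) 2 = \left(-224\right) 2 = -448$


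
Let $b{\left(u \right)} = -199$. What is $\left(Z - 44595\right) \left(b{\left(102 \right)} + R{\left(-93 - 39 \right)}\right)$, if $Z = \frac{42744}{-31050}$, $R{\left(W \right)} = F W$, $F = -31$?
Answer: $- \frac{898450867357}{5175} \approx -1.7361 \cdot 10^{8}$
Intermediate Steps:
$R{\left(W \right)} = - 31 W$
$Z = - \frac{7124}{5175}$ ($Z = 42744 \left(- \frac{1}{31050}\right) = - \frac{7124}{5175} \approx -1.3766$)
$\left(Z - 44595\right) \left(b{\left(102 \right)} + R{\left(-93 - 39 \right)}\right) = \left(- \frac{7124}{5175} - 44595\right) \left(-199 - 31 \left(-93 - 39\right)\right) = - \frac{230786249 \left(-199 - -4092\right)}{5175} = - \frac{230786249 \left(-199 + 4092\right)}{5175} = \left(- \frac{230786249}{5175}\right) 3893 = - \frac{898450867357}{5175}$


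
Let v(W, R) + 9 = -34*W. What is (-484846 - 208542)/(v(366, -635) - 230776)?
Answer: 693388/243229 ≈ 2.8508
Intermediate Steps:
v(W, R) = -9 - 34*W
(-484846 - 208542)/(v(366, -635) - 230776) = (-484846 - 208542)/((-9 - 34*366) - 230776) = -693388/((-9 - 12444) - 230776) = -693388/(-12453 - 230776) = -693388/(-243229) = -693388*(-1/243229) = 693388/243229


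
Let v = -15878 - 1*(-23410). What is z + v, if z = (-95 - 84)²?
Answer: 39573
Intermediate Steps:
v = 7532 (v = -15878 + 23410 = 7532)
z = 32041 (z = (-179)² = 32041)
z + v = 32041 + 7532 = 39573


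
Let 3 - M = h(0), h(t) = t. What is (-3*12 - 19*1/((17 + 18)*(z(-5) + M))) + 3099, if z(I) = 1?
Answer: 428801/140 ≈ 3062.9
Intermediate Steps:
M = 3 (M = 3 - 1*0 = 3 + 0 = 3)
(-3*12 - 19*1/((17 + 18)*(z(-5) + M))) + 3099 = (-3*12 - 19*1/((1 + 3)*(17 + 18))) + 3099 = (-36 - 19/(4*35)) + 3099 = (-36 - 19/140) + 3099 = -5059/140 + 3099 = 428801/140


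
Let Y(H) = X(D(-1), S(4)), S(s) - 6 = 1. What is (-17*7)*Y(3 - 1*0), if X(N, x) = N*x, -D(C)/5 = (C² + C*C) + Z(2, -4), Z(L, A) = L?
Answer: 16660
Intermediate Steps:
D(C) = -10 - 10*C² (D(C) = -5*((C² + C*C) + 2) = -5*((C² + C²) + 2) = -5*(2*C² + 2) = -5*(2 + 2*C²) = -10 - 10*C²)
S(s) = 7 (S(s) = 6 + 1 = 7)
Y(H) = -140 (Y(H) = (-10 - 10*(-1)²)*7 = (-10 - 10*1)*7 = (-10 - 10)*7 = -20*7 = -140)
(-17*7)*Y(3 - 1*0) = -17*7*(-140) = -119*(-140) = 16660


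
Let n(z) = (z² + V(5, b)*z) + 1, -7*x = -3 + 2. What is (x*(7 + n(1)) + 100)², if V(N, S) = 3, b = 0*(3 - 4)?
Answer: 506944/49 ≈ 10346.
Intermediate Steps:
b = 0 (b = 0*(-1) = 0)
x = ⅐ (x = -(-3 + 2)/7 = -⅐*(-1) = ⅐ ≈ 0.14286)
n(z) = 1 + z² + 3*z (n(z) = (z² + 3*z) + 1 = 1 + z² + 3*z)
(x*(7 + n(1)) + 100)² = ((7 + (1 + 1² + 3*1))/7 + 100)² = ((7 + (1 + 1 + 3))/7 + 100)² = ((7 + 5)/7 + 100)² = ((⅐)*12 + 100)² = (12/7 + 100)² = (712/7)² = 506944/49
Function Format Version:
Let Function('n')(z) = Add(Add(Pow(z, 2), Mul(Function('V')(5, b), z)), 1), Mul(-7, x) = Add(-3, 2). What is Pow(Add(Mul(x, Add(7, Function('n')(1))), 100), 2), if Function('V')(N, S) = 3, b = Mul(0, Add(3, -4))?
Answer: Rational(506944, 49) ≈ 10346.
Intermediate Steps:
b = 0 (b = Mul(0, -1) = 0)
x = Rational(1, 7) (x = Mul(Rational(-1, 7), Add(-3, 2)) = Mul(Rational(-1, 7), -1) = Rational(1, 7) ≈ 0.14286)
Function('n')(z) = Add(1, Pow(z, 2), Mul(3, z)) (Function('n')(z) = Add(Add(Pow(z, 2), Mul(3, z)), 1) = Add(1, Pow(z, 2), Mul(3, z)))
Pow(Add(Mul(x, Add(7, Function('n')(1))), 100), 2) = Pow(Add(Mul(Rational(1, 7), Add(7, Add(1, Pow(1, 2), Mul(3, 1)))), 100), 2) = Pow(Add(Mul(Rational(1, 7), Add(7, Add(1, 1, 3))), 100), 2) = Pow(Add(Mul(Rational(1, 7), Add(7, 5)), 100), 2) = Pow(Add(Mul(Rational(1, 7), 12), 100), 2) = Pow(Add(Rational(12, 7), 100), 2) = Pow(Rational(712, 7), 2) = Rational(506944, 49)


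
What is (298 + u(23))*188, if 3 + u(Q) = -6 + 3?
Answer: 54896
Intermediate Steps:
u(Q) = -6 (u(Q) = -3 + (-6 + 3) = -3 - 3 = -6)
(298 + u(23))*188 = (298 - 6)*188 = 292*188 = 54896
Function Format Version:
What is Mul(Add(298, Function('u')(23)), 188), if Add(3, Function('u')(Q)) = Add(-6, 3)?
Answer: 54896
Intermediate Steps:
Function('u')(Q) = -6 (Function('u')(Q) = Add(-3, Add(-6, 3)) = Add(-3, -3) = -6)
Mul(Add(298, Function('u')(23)), 188) = Mul(Add(298, -6), 188) = Mul(292, 188) = 54896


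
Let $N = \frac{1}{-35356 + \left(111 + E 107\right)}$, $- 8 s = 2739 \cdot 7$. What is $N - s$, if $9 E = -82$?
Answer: $\frac{6249995295}{2607832} \approx 2396.6$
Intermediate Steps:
$E = - \frac{82}{9}$ ($E = \frac{1}{9} \left(-82\right) = - \frac{82}{9} \approx -9.1111$)
$s = - \frac{19173}{8}$ ($s = - \frac{2739 \cdot 7}{8} = \left(- \frac{1}{8}\right) 19173 = - \frac{19173}{8} \approx -2396.6$)
$N = - \frac{9}{325979}$ ($N = \frac{1}{-35356 + \left(111 - \frac{8774}{9}\right)} = \frac{1}{-35356 - \frac{7775}{9}} = \frac{1}{- \frac{325979}{9}} = - \frac{9}{325979} \approx -2.7609 \cdot 10^{-5}$)
$N - s = - \frac{9}{325979} - - \frac{19173}{8} = - \frac{9}{325979} + \frac{19173}{8} = \frac{6249995295}{2607832}$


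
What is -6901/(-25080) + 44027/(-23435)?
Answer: -37698889/23509992 ≈ -1.6035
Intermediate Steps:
-6901/(-25080) + 44027/(-23435) = -6901*(-1/25080) + 44027*(-1/23435) = 6901/25080 - 44027/23435 = -37698889/23509992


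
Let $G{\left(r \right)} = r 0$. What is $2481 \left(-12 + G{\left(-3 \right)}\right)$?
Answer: $-29772$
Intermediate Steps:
$G{\left(r \right)} = 0$
$2481 \left(-12 + G{\left(-3 \right)}\right) = 2481 \left(-12 + 0\right) = 2481 \left(-12\right) = -29772$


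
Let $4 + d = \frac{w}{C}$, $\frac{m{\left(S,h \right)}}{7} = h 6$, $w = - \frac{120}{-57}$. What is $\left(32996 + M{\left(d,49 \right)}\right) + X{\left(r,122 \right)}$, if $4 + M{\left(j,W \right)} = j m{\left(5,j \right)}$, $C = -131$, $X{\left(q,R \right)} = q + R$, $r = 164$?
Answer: $\frac{210357877310}{6195121} \approx 33955.0$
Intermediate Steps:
$X{\left(q,R \right)} = R + q$
$w = \frac{40}{19}$ ($w = \left(-120\right) \left(- \frac{1}{57}\right) = \frac{40}{19} \approx 2.1053$)
$m{\left(S,h \right)} = 42 h$ ($m{\left(S,h \right)} = 7 h 6 = 7 \cdot 6 h = 42 h$)
$d = - \frac{9996}{2489}$ ($d = -4 + \frac{40}{19 \left(-131\right)} = -4 + \frac{40}{19} \left(- \frac{1}{131}\right) = -4 - \frac{40}{2489} = - \frac{9996}{2489} \approx -4.0161$)
$M{\left(j,W \right)} = -4 + 42 j^{2}$ ($M{\left(j,W \right)} = -4 + j 42 j = -4 + 42 j^{2}$)
$\left(32996 + M{\left(d,49 \right)}\right) + X{\left(r,122 \right)} = \left(32996 - \left(4 - 42 \left(- \frac{9996}{2489}\right)^{2}\right)\right) + \left(122 + 164\right) = \left(32996 + \left(-4 + 42 \cdot \frac{99920016}{6195121}\right)\right) + 286 = \left(32996 + \left(-4 + \frac{4196640672}{6195121}\right)\right) + 286 = \left(32996 + \frac{4171860188}{6195121}\right) + 286 = \frac{208586072704}{6195121} + 286 = \frac{210357877310}{6195121}$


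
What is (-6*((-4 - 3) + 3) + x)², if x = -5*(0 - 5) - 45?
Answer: 16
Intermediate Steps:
x = -20 (x = -5*(-5) - 45 = 25 - 45 = -20)
(-6*((-4 - 3) + 3) + x)² = (-6*((-4 - 3) + 3) - 20)² = (-6*(-7 + 3) - 20)² = (-6*(-4) - 20)² = (24 - 20)² = 4² = 16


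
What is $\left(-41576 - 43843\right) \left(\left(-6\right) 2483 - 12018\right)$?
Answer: $2299137804$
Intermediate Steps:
$\left(-41576 - 43843\right) \left(\left(-6\right) 2483 - 12018\right) = - 85419 \left(-14898 - 12018\right) = \left(-85419\right) \left(-26916\right) = 2299137804$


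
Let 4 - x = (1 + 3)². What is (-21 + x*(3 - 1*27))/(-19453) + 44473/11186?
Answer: 123163801/31085894 ≈ 3.9620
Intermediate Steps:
x = -12 (x = 4 - (1 + 3)² = 4 - 1*4² = 4 - 1*16 = 4 - 16 = -12)
(-21 + x*(3 - 1*27))/(-19453) + 44473/11186 = (-21 - 12*(3 - 1*27))/(-19453) + 44473/11186 = (-21 - 12*(3 - 27))*(-1/19453) + 44473*(1/11186) = (-21 - 12*(-24))*(-1/19453) + 44473/11186 = (-21 + 288)*(-1/19453) + 44473/11186 = 267*(-1/19453) + 44473/11186 = -267/19453 + 44473/11186 = 123163801/31085894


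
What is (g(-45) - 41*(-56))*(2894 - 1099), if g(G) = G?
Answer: 4040545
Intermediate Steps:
(g(-45) - 41*(-56))*(2894 - 1099) = (-45 - 41*(-56))*(2894 - 1099) = (-45 + 2296)*1795 = 2251*1795 = 4040545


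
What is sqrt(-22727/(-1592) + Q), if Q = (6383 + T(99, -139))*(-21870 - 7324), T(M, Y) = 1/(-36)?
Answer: I*sqrt(1062637577993798)/2388 ≈ 13651.0*I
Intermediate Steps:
T(M, Y) = -1/36
Q = -3354200839/18 (Q = (6383 - 1/36)*(-21870 - 7324) = (229787/36)*(-29194) = -3354200839/18 ≈ -1.8634e+8)
sqrt(-22727/(-1592) + Q) = sqrt(-22727/(-1592) - 3354200839/18) = sqrt(-22727*(-1/1592) - 3354200839/18) = sqrt(22727/1592 - 3354200839/18) = sqrt(-2669943663301/14328) = I*sqrt(1062637577993798)/2388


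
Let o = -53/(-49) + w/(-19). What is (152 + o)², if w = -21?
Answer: 20606028304/866761 ≈ 23774.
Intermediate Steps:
o = 2036/931 (o = -53/(-49) - 21/(-19) = -53*(-1/49) - 21*(-1/19) = 53/49 + 21/19 = 2036/931 ≈ 2.1869)
(152 + o)² = (152 + 2036/931)² = (143548/931)² = 20606028304/866761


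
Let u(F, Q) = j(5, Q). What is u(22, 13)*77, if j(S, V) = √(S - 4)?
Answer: 77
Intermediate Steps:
j(S, V) = √(-4 + S)
u(F, Q) = 1 (u(F, Q) = √(-4 + 5) = √1 = 1)
u(22, 13)*77 = 1*77 = 77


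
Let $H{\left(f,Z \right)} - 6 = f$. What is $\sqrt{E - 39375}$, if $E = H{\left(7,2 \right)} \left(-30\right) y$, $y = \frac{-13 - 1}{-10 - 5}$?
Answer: $7 i \sqrt{811} \approx 199.35 i$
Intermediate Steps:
$H{\left(f,Z \right)} = 6 + f$
$y = \frac{14}{15}$ ($y = - \frac{14}{-15} = \left(-14\right) \left(- \frac{1}{15}\right) = \frac{14}{15} \approx 0.93333$)
$E = -364$ ($E = \left(6 + 7\right) \left(-30\right) \frac{14}{15} = 13 \left(-30\right) \frac{14}{15} = \left(-390\right) \frac{14}{15} = -364$)
$\sqrt{E - 39375} = \sqrt{-364 - 39375} = \sqrt{-39739} = 7 i \sqrt{811}$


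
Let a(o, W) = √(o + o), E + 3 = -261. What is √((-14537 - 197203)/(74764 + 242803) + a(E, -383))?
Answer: 2*√(-16810409145 + 100848799489*I*√33)/317567 ≈ 3.3407 + 3.4391*I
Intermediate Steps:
E = -264 (E = -3 - 261 = -264)
a(o, W) = √2*√o (a(o, W) = √(2*o) = √2*√o)
√((-14537 - 197203)/(74764 + 242803) + a(E, -383)) = √((-14537 - 197203)/(74764 + 242803) + √2*√(-264)) = √(-211740/317567 + √2*(2*I*√66)) = √(-211740*1/317567 + 4*I*√33) = √(-211740/317567 + 4*I*√33)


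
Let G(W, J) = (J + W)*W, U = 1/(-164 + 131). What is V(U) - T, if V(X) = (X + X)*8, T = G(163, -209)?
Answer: 247418/33 ≈ 7497.5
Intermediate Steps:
U = -1/33 (U = 1/(-33) = -1/33 ≈ -0.030303)
G(W, J) = W*(J + W)
T = -7498 (T = 163*(-209 + 163) = 163*(-46) = -7498)
V(X) = 16*X (V(X) = (2*X)*8 = 16*X)
V(U) - T = 16*(-1/33) - 1*(-7498) = -16/33 + 7498 = 247418/33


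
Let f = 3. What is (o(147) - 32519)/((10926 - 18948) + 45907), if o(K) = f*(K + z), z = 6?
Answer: -6412/7577 ≈ -0.84624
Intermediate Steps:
o(K) = 18 + 3*K (o(K) = 3*(K + 6) = 3*(6 + K) = 18 + 3*K)
(o(147) - 32519)/((10926 - 18948) + 45907) = ((18 + 3*147) - 32519)/((10926 - 18948) + 45907) = ((18 + 441) - 32519)/(-8022 + 45907) = (459 - 32519)/37885 = -32060*1/37885 = -6412/7577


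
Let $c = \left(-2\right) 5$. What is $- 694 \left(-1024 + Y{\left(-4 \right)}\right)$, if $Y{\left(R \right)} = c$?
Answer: $717596$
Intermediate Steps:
$c = -10$
$Y{\left(R \right)} = -10$
$- 694 \left(-1024 + Y{\left(-4 \right)}\right) = - 694 \left(-1024 - 10\right) = \left(-694\right) \left(-1034\right) = 717596$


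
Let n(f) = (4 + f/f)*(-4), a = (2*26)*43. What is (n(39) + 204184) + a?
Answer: 206400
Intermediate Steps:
a = 2236 (a = 52*43 = 2236)
n(f) = -20 (n(f) = (4 + 1)*(-4) = 5*(-4) = -20)
(n(39) + 204184) + a = (-20 + 204184) + 2236 = 204164 + 2236 = 206400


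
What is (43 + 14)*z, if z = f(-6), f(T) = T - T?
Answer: 0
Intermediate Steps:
f(T) = 0
z = 0
(43 + 14)*z = (43 + 14)*0 = 57*0 = 0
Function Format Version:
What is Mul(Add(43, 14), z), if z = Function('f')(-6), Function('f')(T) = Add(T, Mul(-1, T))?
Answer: 0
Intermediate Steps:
Function('f')(T) = 0
z = 0
Mul(Add(43, 14), z) = Mul(Add(43, 14), 0) = Mul(57, 0) = 0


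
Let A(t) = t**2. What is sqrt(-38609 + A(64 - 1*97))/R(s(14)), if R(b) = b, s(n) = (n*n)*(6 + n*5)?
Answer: I*sqrt(2345)/3724 ≈ 0.013004*I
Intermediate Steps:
s(n) = n**2*(6 + 5*n)
sqrt(-38609 + A(64 - 1*97))/R(s(14)) = sqrt(-38609 + (64 - 1*97)**2)/((14**2*(6 + 5*14))) = sqrt(-38609 + (64 - 97)**2)/((196*(6 + 70))) = sqrt(-38609 + (-33)**2)/((196*76)) = sqrt(-38609 + 1089)/14896 = sqrt(-37520)*(1/14896) = (4*I*sqrt(2345))*(1/14896) = I*sqrt(2345)/3724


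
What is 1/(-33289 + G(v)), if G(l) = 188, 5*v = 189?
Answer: -1/33101 ≈ -3.0211e-5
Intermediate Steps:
v = 189/5 (v = (⅕)*189 = 189/5 ≈ 37.800)
1/(-33289 + G(v)) = 1/(-33289 + 188) = 1/(-33101) = -1/33101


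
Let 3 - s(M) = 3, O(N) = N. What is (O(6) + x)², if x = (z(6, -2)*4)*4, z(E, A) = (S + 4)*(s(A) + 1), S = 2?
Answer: 10404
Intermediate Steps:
s(M) = 0 (s(M) = 3 - 1*3 = 3 - 3 = 0)
z(E, A) = 6 (z(E, A) = (2 + 4)*(0 + 1) = 6*1 = 6)
x = 96 (x = (6*4)*4 = 24*4 = 96)
(O(6) + x)² = (6 + 96)² = 102² = 10404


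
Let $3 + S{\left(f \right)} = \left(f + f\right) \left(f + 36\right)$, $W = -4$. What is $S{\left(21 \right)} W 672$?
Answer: $-6427008$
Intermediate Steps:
$S{\left(f \right)} = -3 + 2 f \left(36 + f\right)$ ($S{\left(f \right)} = -3 + \left(f + f\right) \left(f + 36\right) = -3 + 2 f \left(36 + f\right)$)
$S{\left(21 \right)} W 672 = \left(-3 + 2 \cdot 21^{2} + 72 \cdot 21\right) \left(\left(-4\right) 672\right) = \left(-3 + 2 \cdot 441 + 1512\right) \left(-2688\right) = \left(-3 + 882 + 1512\right) \left(-2688\right) = 2391 \left(-2688\right) = -6427008$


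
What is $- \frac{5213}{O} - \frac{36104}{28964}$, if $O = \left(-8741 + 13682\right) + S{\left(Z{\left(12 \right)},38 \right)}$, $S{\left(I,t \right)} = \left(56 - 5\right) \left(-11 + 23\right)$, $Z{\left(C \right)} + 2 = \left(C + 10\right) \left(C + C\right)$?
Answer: $- \frac{87868711}{40209273} \approx -2.1853$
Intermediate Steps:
$Z{\left(C \right)} = -2 + 2 C \left(10 + C\right)$ ($Z{\left(C \right)} = -2 + \left(C + 10\right) \left(C + C\right) = -2 + \left(10 + C\right) 2 C = -2 + 2 C \left(10 + C\right)$)
$S{\left(I,t \right)} = 612$ ($S{\left(I,t \right)} = 51 \cdot 12 = 612$)
$O = 5553$ ($O = \left(-8741 + 13682\right) + 612 = 4941 + 612 = 5553$)
$- \frac{5213}{O} - \frac{36104}{28964} = - \frac{5213}{5553} - \frac{36104}{28964} = \left(-5213\right) \frac{1}{5553} - \frac{9026}{7241} = - \frac{5213}{5553} - \frac{9026}{7241} = - \frac{87868711}{40209273}$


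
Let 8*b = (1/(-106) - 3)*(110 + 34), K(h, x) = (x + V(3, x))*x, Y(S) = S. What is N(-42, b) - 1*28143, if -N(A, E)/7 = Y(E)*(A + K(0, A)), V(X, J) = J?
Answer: 68566563/53 ≈ 1.2937e+6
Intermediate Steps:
K(h, x) = 2*x² (K(h, x) = (x + x)*x = (2*x)*x = 2*x²)
b = -2871/53 (b = ((1/(-106) - 3)*(110 + 34))/8 = ((-1/106 - 3)*144)/8 = (-319/106*144)/8 = (⅛)*(-22968/53) = -2871/53 ≈ -54.170)
N(A, E) = -7*E*(A + 2*A²)
N(-42, b) - 1*28143 = -7*(-42)*(-2871/53)*(1 + 2*(-42)) - 1*28143 = -7*(-42)*(-2871/53)*(1 - 84) - 28143 = -7*(-42)*(-2871/53)*(-83) - 28143 = 70058142/53 - 28143 = 68566563/53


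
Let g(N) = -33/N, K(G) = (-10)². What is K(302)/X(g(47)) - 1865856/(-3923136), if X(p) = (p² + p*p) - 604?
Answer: 602234996/1944138651 ≈ 0.30977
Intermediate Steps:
K(G) = 100
X(p) = -604 + 2*p² (X(p) = (p² + p²) - 604 = 2*p² - 604 = -604 + 2*p²)
K(302)/X(g(47)) - 1865856/(-3923136) = 100/(-604 + 2*(-33/47)²) - 1865856/(-3923136) = 100/(-604 + 2*(-33*1/47)²) - 1865856*(-1/3923136) = 100/(-604 + 2*(-33/47)²) + 9718/20433 = 100/(-604 + 2*(1089/2209)) + 9718/20433 = 100/(-604 + 2178/2209) + 9718/20433 = 100/(-1332058/2209) + 9718/20433 = 100*(-2209/1332058) + 9718/20433 = -110450/666029 + 9718/20433 = 602234996/1944138651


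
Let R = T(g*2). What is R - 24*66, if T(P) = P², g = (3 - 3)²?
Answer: -1584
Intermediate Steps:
g = 0 (g = 0² = 0)
R = 0 (R = (0*2)² = 0² = 0)
R - 24*66 = 0 - 24*66 = 0 - 1*1584 = 0 - 1584 = -1584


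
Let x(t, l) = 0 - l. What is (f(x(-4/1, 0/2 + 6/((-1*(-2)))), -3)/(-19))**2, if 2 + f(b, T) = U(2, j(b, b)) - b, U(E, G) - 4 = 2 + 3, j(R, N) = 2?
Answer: 100/361 ≈ 0.27701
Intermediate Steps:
U(E, G) = 9 (U(E, G) = 4 + (2 + 3) = 4 + 5 = 9)
x(t, l) = -l
f(b, T) = 7 - b (f(b, T) = -2 + (9 - b) = 7 - b)
(f(x(-4/1, 0/2 + 6/((-1*(-2)))), -3)/(-19))**2 = ((7 - (-1)*(0/2 + 6/((-1*(-2)))))/(-19))**2 = ((7 - (-1)*(0*(1/2) + 6/2))*(-1/19))**2 = ((7 - (-1)*(0 + 6*(1/2)))*(-1/19))**2 = ((7 - (-1)*(0 + 3))*(-1/19))**2 = ((7 - (-1)*3)*(-1/19))**2 = ((7 - 1*(-3))*(-1/19))**2 = ((7 + 3)*(-1/19))**2 = (10*(-1/19))**2 = (-10/19)**2 = 100/361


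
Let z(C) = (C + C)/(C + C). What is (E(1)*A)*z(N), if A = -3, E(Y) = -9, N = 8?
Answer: 27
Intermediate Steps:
z(C) = 1 (z(C) = (2*C)/((2*C)) = (2*C)*(1/(2*C)) = 1)
(E(1)*A)*z(N) = -9*(-3)*1 = 27*1 = 27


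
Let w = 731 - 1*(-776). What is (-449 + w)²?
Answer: 1119364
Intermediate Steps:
w = 1507 (w = 731 + 776 = 1507)
(-449 + w)² = (-449 + 1507)² = 1058² = 1119364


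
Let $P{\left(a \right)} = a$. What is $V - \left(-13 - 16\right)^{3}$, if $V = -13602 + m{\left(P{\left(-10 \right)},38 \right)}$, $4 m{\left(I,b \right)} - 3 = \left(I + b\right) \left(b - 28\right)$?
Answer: $\frac{43431}{4} \approx 10858.0$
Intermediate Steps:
$m{\left(I,b \right)} = \frac{3}{4} + \frac{\left(-28 + b\right) \left(I + b\right)}{4}$ ($m{\left(I,b \right)} = \frac{3}{4} + \frac{\left(I + b\right) \left(b - 28\right)}{4} = \frac{3}{4} + \frac{\left(I + b\right) \left(-28 + b\right)}{4} = \frac{3}{4} + \frac{\left(-28 + b\right) \left(I + b\right)}{4}$)
$V = - \frac{54125}{4}$ ($V = -13602 + \left(\frac{3}{4} - -70 - 266 + \frac{38^{2}}{4} + \frac{1}{4} \left(-10\right) 38\right) = -13602 + \left(\frac{3}{4} + 70 - 266 + \frac{1}{4} \cdot 1444 - 95\right) = -13602 + \left(\frac{3}{4} + 70 - 266 + 361 - 95\right) = -13602 + \frac{283}{4} = - \frac{54125}{4} \approx -13531.0$)
$V - \left(-13 - 16\right)^{3} = - \frac{54125}{4} - \left(-13 - 16\right)^{3} = - \frac{54125}{4} - \left(-29\right)^{3} = - \frac{54125}{4} - -24389 = - \frac{54125}{4} + 24389 = \frac{43431}{4}$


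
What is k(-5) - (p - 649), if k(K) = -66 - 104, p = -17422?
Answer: 17901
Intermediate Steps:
k(K) = -170
k(-5) - (p - 649) = -170 - (-17422 - 649) = -170 - 1*(-18071) = -170 + 18071 = 17901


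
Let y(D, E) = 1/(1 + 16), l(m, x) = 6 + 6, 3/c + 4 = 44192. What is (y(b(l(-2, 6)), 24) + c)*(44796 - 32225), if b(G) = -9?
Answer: 556128469/751196 ≈ 740.32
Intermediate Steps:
c = 3/44188 (c = 3/(-4 + 44192) = 3/44188 ≈ 6.7892e-5)
l(m, x) = 12
y(D, E) = 1/17
(y(b(l(-2, 6)), 24) + c)*(44796 - 32225) = (1/17 + 3/44188)*(44796 - 32225) = (44239/751196)*12571 = 556128469/751196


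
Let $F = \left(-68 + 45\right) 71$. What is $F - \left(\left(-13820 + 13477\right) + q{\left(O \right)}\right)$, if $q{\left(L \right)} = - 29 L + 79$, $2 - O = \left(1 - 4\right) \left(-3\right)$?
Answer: $-1572$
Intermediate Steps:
$F = -1633$ ($F = \left(-23\right) 71 = -1633$)
$O = -7$ ($O = 2 - \left(1 - 4\right) \left(-3\right) = 2 - \left(-3\right) \left(-3\right) = 2 - 9 = -7$)
$q{\left(L \right)} = 79 - 29 L$
$F - \left(\left(-13820 + 13477\right) + q{\left(O \right)}\right) = -1633 - \left(\left(-13820 + 13477\right) + \left(79 - -203\right)\right) = -1633 - \left(-343 + \left(79 + 203\right)\right) = -1633 - \left(-343 + 282\right) = -1633 - -61 = -1633 + 61 = -1572$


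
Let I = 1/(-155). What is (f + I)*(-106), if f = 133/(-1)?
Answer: 2185296/155 ≈ 14099.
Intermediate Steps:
f = -133 (f = 133*(-1) = -133)
I = -1/155 ≈ -0.0064516
(f + I)*(-106) = (-133 - 1/155)*(-106) = -20616/155*(-106) = 2185296/155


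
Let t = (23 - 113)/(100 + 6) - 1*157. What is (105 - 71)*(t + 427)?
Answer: 485010/53 ≈ 9151.1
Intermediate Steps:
t = -8366/53 (t = -90/106 - 157 = -90*1/106 - 157 = -45/53 - 157 = -8366/53 ≈ -157.85)
(105 - 71)*(t + 427) = (105 - 71)*(-8366/53 + 427) = 34*(14265/53) = 485010/53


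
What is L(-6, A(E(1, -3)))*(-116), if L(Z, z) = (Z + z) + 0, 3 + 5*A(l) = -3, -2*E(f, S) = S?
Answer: 4176/5 ≈ 835.20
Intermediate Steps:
E(f, S) = -S/2
A(l) = -6/5 (A(l) = -3/5 + (1/5)*(-3) = -3/5 - 3/5 = -6/5)
L(Z, z) = Z + z
L(-6, A(E(1, -3)))*(-116) = (-6 - 6/5)*(-116) = -36/5*(-116) = 4176/5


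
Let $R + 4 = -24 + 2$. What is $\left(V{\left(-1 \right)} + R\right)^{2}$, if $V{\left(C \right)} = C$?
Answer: $729$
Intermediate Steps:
$R = -26$ ($R = -4 + \left(-24 + 2\right) = -4 - 22 = -26$)
$\left(V{\left(-1 \right)} + R\right)^{2} = \left(-1 - 26\right)^{2} = \left(-27\right)^{2} = 729$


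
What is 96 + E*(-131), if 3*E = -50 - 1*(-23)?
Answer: 1275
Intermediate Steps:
E = -9 (E = (-50 - 1*(-23))/3 = (-50 + 23)/3 = (⅓)*(-27) = -9)
96 + E*(-131) = 96 - 9*(-131) = 96 + 1179 = 1275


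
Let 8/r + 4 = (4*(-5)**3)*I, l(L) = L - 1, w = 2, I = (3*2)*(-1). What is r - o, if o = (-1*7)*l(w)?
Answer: 5245/749 ≈ 7.0027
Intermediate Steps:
I = -6 (I = 6*(-1) = -6)
l(L) = -1 + L
r = 2/749 (r = 8/(-4 + (4*(-5)**3)*(-6)) = 8/(-4 + (4*(-125))*(-6)) = 8/(-4 - 500*(-6)) = 8/(-4 + 3000) = 8/2996 = 8*(1/2996) = 2/749 ≈ 0.0026702)
o = -7 (o = (-1*7)*(-1 + 2) = -7*1 = -7)
r - o = 2/749 - 1*(-7) = 2/749 + 7 = 5245/749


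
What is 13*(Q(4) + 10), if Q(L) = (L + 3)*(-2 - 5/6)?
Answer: -767/6 ≈ -127.83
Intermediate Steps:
Q(L) = -17/2 - 17*L/6 (Q(L) = (3 + L)*(-2 - 5*⅙) = (3 + L)*(-2 - ⅚) = (3 + L)*(-17/6) = -17/2 - 17*L/6)
13*(Q(4) + 10) = 13*((-17/2 - 17/6*4) + 10) = 13*((-17/2 - 34/3) + 10) = 13*(-119/6 + 10) = 13*(-59/6) = -767/6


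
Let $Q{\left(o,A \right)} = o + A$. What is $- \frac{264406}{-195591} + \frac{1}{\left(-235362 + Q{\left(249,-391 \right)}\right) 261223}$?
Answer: $\frac{16266008946217561}{12032574736722672} \approx 1.3518$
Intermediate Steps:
$Q{\left(o,A \right)} = A + o$
$- \frac{264406}{-195591} + \frac{1}{\left(-235362 + Q{\left(249,-391 \right)}\right) 261223} = - \frac{264406}{-195591} + \frac{1}{\left(-235362 + \left(-391 + 249\right)\right) 261223} = \left(-264406\right) \left(- \frac{1}{195591}\right) + \frac{1}{-235362 - 142} \cdot \frac{1}{261223} = \frac{264406}{195591} + \frac{1}{-235504} \cdot \frac{1}{261223} = \frac{264406}{195591} - \frac{1}{61519061392} = \frac{16266008946217561}{12032574736722672}$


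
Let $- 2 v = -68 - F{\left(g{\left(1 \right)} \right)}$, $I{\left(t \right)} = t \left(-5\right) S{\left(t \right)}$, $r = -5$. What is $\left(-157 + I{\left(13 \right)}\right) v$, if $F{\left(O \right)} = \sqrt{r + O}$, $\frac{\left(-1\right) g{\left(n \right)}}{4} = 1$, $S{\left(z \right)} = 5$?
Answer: $-16388 - 723 i \approx -16388.0 - 723.0 i$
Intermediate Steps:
$g{\left(n \right)} = -4$ ($g{\left(n \right)} = \left(-4\right) 1 = -4$)
$I{\left(t \right)} = - 25 t$ ($I{\left(t \right)} = t \left(-5\right) 5 = - 5 t 5 = - 25 t$)
$F{\left(O \right)} = \sqrt{-5 + O}$
$v = 34 + \frac{3 i}{2}$ ($v = - \frac{-68 - \sqrt{-5 - 4}}{2} = - \frac{-68 - \sqrt{-9}}{2} = - \frac{-68 - 3 i}{2} = 34 + \frac{3 i}{2} \approx 34.0 + 1.5 i$)
$\left(-157 + I{\left(13 \right)}\right) v = \left(-157 - 325\right) \left(34 + \frac{3 i}{2}\right) = - 482 \left(34 + \frac{3 i}{2}\right) = -16388 - 723 i$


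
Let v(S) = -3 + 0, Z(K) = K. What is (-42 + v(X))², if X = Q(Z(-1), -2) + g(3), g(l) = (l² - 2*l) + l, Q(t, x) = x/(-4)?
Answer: 2025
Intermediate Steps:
Q(t, x) = -x/4 (Q(t, x) = x*(-¼) = -x/4)
g(l) = l² - l
X = 13/2 (X = -¼*(-2) + 3*(-1 + 3) = ½ + 3*2 = ½ + 6 = 13/2 ≈ 6.5000)
v(S) = -3
(-42 + v(X))² = (-42 - 3)² = (-45)² = 2025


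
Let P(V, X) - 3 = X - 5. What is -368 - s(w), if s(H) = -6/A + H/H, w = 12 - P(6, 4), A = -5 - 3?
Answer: -1479/4 ≈ -369.75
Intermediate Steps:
A = -8
P(V, X) = -2 + X (P(V, X) = 3 + (X - 5) = 3 + (-5 + X) = -2 + X)
w = 10 (w = 12 - (-2 + 4) = 12 - 1*2 = 12 - 2 = 10)
s(H) = 7/4 (s(H) = -6/(-8) + H/H = -6*(-⅛) + 1 = ¾ + 1 = 7/4)
-368 - s(w) = -368 - 1*7/4 = -368 - 7/4 = -1479/4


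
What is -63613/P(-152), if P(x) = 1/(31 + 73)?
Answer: -6615752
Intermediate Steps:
P(x) = 1/104
-63613/P(-152) = -63613/1/104 = -63613*104 = -6615752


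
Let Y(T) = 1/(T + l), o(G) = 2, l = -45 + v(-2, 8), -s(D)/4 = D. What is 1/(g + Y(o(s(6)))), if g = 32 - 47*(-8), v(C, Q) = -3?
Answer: 46/18767 ≈ 0.0024511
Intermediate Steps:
s(D) = -4*D
l = -48 (l = -45 - 3 = -48)
g = 408 (g = 32 + 376 = 408)
Y(T) = 1/(-48 + T) (Y(T) = 1/(T - 48) = 1/(-48 + T))
1/(g + Y(o(s(6)))) = 1/(408 + 1/(-48 + 2)) = 1/(408 + 1/(-46)) = 1/(408 - 1/46) = 1/(18767/46) = 46/18767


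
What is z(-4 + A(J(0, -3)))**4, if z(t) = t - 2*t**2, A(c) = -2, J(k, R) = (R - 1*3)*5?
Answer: 37015056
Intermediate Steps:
J(k, R) = -15 + 5*R (J(k, R) = (R - 3)*5 = (-3 + R)*5 = -15 + 5*R)
z(-4 + A(J(0, -3)))**4 = ((-4 - 2)*(1 - 2*(-4 - 2)))**4 = (-6*(1 - 2*(-6)))**4 = (-6*(1 + 12))**4 = (-6*13)**4 = (-78)**4 = 37015056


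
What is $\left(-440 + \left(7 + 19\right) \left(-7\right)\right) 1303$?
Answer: $-810466$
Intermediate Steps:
$\left(-440 + \left(7 + 19\right) \left(-7\right)\right) 1303 = \left(-440 + 26 \left(-7\right)\right) 1303 = \left(-440 - 182\right) 1303 = \left(-622\right) 1303 = -810466$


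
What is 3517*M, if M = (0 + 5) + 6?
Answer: 38687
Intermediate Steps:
M = 11 (M = 5 + 6 = 11)
3517*M = 3517*11 = 38687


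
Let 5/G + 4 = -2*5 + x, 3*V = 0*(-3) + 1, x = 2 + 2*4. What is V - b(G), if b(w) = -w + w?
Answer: ⅓ ≈ 0.33333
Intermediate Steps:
x = 10 (x = 2 + 8 = 10)
V = ⅓ (V = (0*(-3) + 1)/3 = (0 + 1)/3 = (⅓)*1 = ⅓ ≈ 0.33333)
G = -5/4 (G = 5/(-4 + (-2*5 + 10)) = 5/(-4 + (-10 + 10)) = 5/(-4 + 0) = 5/(-4) = 5*(-¼) = -5/4 ≈ -1.2500)
b(w) = 0
V - b(G) = ⅓ - 1*0 = ⅓ + 0 = ⅓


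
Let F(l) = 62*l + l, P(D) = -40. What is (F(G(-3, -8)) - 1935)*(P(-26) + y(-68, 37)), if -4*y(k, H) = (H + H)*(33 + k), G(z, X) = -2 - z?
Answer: -1137240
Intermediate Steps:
F(l) = 63*l
y(k, H) = -H*(33 + k)/2 (y(k, H) = -(H + H)*(33 + k)/4 = -2*H*(33 + k)/4 = -H*(33 + k)/2)
(F(G(-3, -8)) - 1935)*(P(-26) + y(-68, 37)) = (63*(-2 - 1*(-3)) - 1935)*(-40 - ½*37*(33 - 68)) = (63*(-2 + 3) - 1935)*(-40 - ½*37*(-35)) = (63*1 - 1935)*(-40 + 1295/2) = (63 - 1935)*(1215/2) = -1872*1215/2 = -1137240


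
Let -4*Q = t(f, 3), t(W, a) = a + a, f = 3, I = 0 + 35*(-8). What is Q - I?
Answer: 557/2 ≈ 278.50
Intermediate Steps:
I = -280 (I = 0 - 280 = -280)
t(W, a) = 2*a
Q = -3/2 ≈ -1.5000
Q - I = -3/2 - 1*(-280) = -3/2 + 280 = 557/2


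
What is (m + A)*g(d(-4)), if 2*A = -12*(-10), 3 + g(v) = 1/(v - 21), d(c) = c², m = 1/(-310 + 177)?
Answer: -127664/665 ≈ -191.98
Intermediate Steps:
m = -1/133 (m = 1/(-133) = -1/133 ≈ -0.0075188)
g(v) = -3 + 1/(-21 + v) (g(v) = -3 + 1/(v - 21) = -3 + 1/(-21 + v))
A = 60 (A = (-12*(-10))/2 = (½)*120 = 60)
(m + A)*g(d(-4)) = (-1/133 + 60)*((64 - 3*(-4)²)/(-21 + (-4)²)) = 7979*((64 - 3*16)/(-21 + 16))/133 = 7979*((64 - 48)/(-5))/133 = 7979*(-⅕*16)/133 = (7979/133)*(-16/5) = -127664/665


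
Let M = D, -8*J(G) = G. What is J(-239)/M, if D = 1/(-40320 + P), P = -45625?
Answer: -20540855/8 ≈ -2.5676e+6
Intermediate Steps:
J(G) = -G/8
D = -1/85945 (D = 1/(-40320 - 45625) = 1/(-85945) = -1/85945 ≈ -1.1635e-5)
M = -1/85945 ≈ -1.1635e-5
J(-239)/M = (-1/8*(-239))/(-1/85945) = (239/8)*(-85945) = -20540855/8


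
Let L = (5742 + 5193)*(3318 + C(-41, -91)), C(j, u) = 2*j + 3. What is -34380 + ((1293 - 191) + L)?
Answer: 35385187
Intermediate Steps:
C(j, u) = 3 + 2*j
L = 35418465 (L = (5742 + 5193)*(3318 + (3 + 2*(-41))) = 10935*(3318 + (3 - 82)) = 10935*(3318 - 79) = 10935*3239 = 35418465)
-34380 + ((1293 - 191) + L) = -34380 + ((1293 - 191) + 35418465) = -34380 + (1102 + 35418465) = -34380 + 35419567 = 35385187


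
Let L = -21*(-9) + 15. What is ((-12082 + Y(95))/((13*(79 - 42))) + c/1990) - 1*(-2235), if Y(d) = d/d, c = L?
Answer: 1057688292/478595 ≈ 2210.0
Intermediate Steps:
L = 204 (L = 189 + 15 = 204)
c = 204
Y(d) = 1
((-12082 + Y(95))/((13*(79 - 42))) + c/1990) - 1*(-2235) = ((-12082 + 1)/((13*(79 - 42))) + 204/1990) - 1*(-2235) = (-12081/(13*37) + 204*(1/1990)) + 2235 = (-12081/481 + 102/995) + 2235 = -11971533/478595 + 2235 = 1057688292/478595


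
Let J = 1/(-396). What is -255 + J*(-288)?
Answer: -2797/11 ≈ -254.27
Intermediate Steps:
J = -1/396 ≈ -0.0025253
-255 + J*(-288) = -255 - 1/396*(-288) = -255 + 8/11 = -2797/11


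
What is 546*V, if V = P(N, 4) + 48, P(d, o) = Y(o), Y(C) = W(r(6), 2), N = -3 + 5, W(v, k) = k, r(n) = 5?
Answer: 27300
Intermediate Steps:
N = 2
Y(C) = 2
P(d, o) = 2
V = 50 (V = 2 + 48 = 50)
546*V = 546*50 = 27300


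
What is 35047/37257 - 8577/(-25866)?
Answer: 45410333/35692206 ≈ 1.2723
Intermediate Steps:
35047/37257 - 8577/(-25866) = 35047*(1/37257) - 8577*(-1/25866) = 35047/37257 + 953/2874 = 45410333/35692206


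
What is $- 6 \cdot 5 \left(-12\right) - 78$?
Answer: $282$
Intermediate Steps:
$- 6 \cdot 5 \left(-12\right) - 78 = \left(-6\right) \left(-60\right) + \left(-79 + 1\right) = 360 - 78 = 282$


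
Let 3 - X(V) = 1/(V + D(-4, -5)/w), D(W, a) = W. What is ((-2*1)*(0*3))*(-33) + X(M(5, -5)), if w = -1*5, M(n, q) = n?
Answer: 82/29 ≈ 2.8276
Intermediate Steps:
w = -5
X(V) = 3 - 1/(4/5 + V) (X(V) = 3 - 1/(V - 4/(-5)) = 3 - 1/(V - 4*(-1/5)) = 3 - 1/(V + 4/5) = 3 - 1/(4/5 + V))
((-2*1)*(0*3))*(-33) + X(M(5, -5)) = ((-2*1)*(0*3))*(-33) + (7 + 15*5)/(4 + 5*5) = -2*0*(-33) + (7 + 75)/(4 + 25) = 0*(-33) + 82/29 = 0 + (1/29)*82 = 0 + 82/29 = 82/29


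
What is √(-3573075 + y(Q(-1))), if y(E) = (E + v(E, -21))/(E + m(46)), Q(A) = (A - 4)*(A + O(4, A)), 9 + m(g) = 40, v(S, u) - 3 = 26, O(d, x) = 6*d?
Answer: I*√6302902494/42 ≈ 1890.3*I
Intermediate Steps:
v(S, u) = 29 (v(S, u) = 3 + 26 = 29)
m(g) = 31 (m(g) = -9 + 40 = 31)
Q(A) = (-4 + A)*(24 + A) (Q(A) = (A - 4)*(A + 6*4) = (-4 + A)*(A + 24) = (-4 + A)*(24 + A))
y(E) = (29 + E)/(31 + E) (y(E) = (E + 29)/(E + 31) = (29 + E)/(31 + E))
√(-3573075 + y(Q(-1))) = √(-3573075 + (29 + (-96 + (-1)² + 20*(-1)))/(31 + (-96 + (-1)² + 20*(-1)))) = √(-3573075 + (29 + (-96 + 1 - 20))/(31 + (-96 + 1 - 20))) = √(-3573075 + (29 - 115)/(31 - 115)) = √(-3573075 - 86/(-84)) = √(-3573075 - 1/84*(-86)) = √(-3573075 + 43/42) = √(-150069107/42) = I*√6302902494/42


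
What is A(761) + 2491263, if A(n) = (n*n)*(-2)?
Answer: 1333021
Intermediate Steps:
A(n) = -2*n² (A(n) = n²*(-2) = -2*n²)
A(761) + 2491263 = -2*761² + 2491263 = -2*579121 + 2491263 = -1158242 + 2491263 = 1333021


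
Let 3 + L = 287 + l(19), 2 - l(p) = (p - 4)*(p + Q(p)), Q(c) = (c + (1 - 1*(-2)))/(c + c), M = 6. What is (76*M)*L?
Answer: -3504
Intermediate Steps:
Q(c) = (3 + c)/(2*c) (Q(c) = (c + (1 + 2))/((2*c)) = (c + 3)*(1/(2*c)) = (3 + c)*(1/(2*c)) = (3 + c)/(2*c))
l(p) = 2 - (-4 + p)*(p + (3 + p)/(2*p)) (l(p) = 2 - (p - 4)*(p + (3 + p)/(2*p)) = 2 - (-4 + p)*(p + (3 + p)/(2*p)))
L = -146/19 (L = -3 + (287 + (5/2 - 1*19² + 6/19 + (7/2)*19)) = -3 + (287 + (5/2 - 1*361 + 6*(1/19) + 133/2)) = -3 + (287 + (5/2 - 361 + 6/19 + 133/2)) = -3 + (287 - 5542/19) = -3 - 89/19 = -146/19 ≈ -7.6842)
(76*M)*L = (76*6)*(-146/19) = 456*(-146/19) = -3504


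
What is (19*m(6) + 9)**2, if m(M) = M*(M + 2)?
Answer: 848241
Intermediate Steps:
m(M) = M*(2 + M)
(19*m(6) + 9)**2 = (19*(6*(2 + 6)) + 9)**2 = (19*(6*8) + 9)**2 = (19*48 + 9)**2 = (912 + 9)**2 = 921**2 = 848241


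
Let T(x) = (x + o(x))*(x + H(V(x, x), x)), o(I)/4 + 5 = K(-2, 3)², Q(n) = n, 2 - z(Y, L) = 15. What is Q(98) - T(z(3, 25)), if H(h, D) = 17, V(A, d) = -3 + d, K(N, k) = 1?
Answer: 214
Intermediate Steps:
z(Y, L) = -13 (z(Y, L) = 2 - 1*15 = 2 - 15 = -13)
o(I) = -16 (o(I) = -20 + 4*1² = -20 + 4*1 = -20 + 4 = -16)
T(x) = (-16 + x)*(17 + x) (T(x) = (x - 16)*(x + 17) = (-16 + x)*(17 + x))
Q(98) - T(z(3, 25)) = 98 - (-272 - 13 + (-13)²) = 98 - (-272 - 13 + 169) = 98 - 1*(-116) = 98 + 116 = 214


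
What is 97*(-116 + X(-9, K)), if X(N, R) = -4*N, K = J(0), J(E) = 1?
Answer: -7760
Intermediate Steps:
K = 1
97*(-116 + X(-9, K)) = 97*(-116 - 4*(-9)) = 97*(-116 + 36) = 97*(-80) = -7760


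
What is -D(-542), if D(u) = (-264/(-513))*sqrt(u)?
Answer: -88*I*sqrt(542)/171 ≈ -11.981*I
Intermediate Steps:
D(u) = 88*sqrt(u)/171 (D(u) = (-264*(-1/513))*sqrt(u) = 88*sqrt(u)/171)
-D(-542) = -88*sqrt(-542)/171 = -88*I*sqrt(542)/171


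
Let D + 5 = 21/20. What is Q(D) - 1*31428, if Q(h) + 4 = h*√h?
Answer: -31432 - 79*I*√395/200 ≈ -31432.0 - 7.8505*I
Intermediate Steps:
D = -79/20 (D = -5 + 21/20 = -79/20 ≈ -3.9500)
Q(h) = -4 + h^(3/2) (Q(h) = -4 + h*√h = -4 + h^(3/2))
Q(D) - 1*31428 = (-4 + (-79/20)^(3/2)) - 1*31428 = (-4 - 79*I*√395/200) - 31428 = -31432 - 79*I*√395/200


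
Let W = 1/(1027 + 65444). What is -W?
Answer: -1/66471 ≈ -1.5044e-5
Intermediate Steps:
W = 1/66471 ≈ 1.5044e-5
-W = -1*1/66471 = -1/66471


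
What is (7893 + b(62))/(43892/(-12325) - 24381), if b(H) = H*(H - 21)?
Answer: -128611375/300539717 ≈ -0.42793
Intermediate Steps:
b(H) = H*(-21 + H)
(7893 + b(62))/(43892/(-12325) - 24381) = (7893 + 62*(-21 + 62))/(43892/(-12325) - 24381) = (7893 + 62*41)/(43892*(-1/12325) - 24381) = (7893 + 2542)/(-43892/12325 - 24381) = 10435/(-300539717/12325) = 10435*(-12325/300539717) = -128611375/300539717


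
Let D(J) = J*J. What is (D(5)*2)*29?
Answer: 1450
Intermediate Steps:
D(J) = J²
(D(5)*2)*29 = (5²*2)*29 = (25*2)*29 = 50*29 = 1450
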